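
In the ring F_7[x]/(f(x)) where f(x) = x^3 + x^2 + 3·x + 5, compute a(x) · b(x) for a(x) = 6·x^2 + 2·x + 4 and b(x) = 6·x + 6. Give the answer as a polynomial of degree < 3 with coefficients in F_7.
a · b ≡ 5·x^2 + 5·x + 5 (mod f(x))

Multiply as integer polynomials: a · b = 36·x^3 + 48·x^2 + 36·x + 24. Reducing coefficients mod 7: a · b ≡ x^3 + 6·x^2 + x + 3. Now divide by f(x) = x^3 + x^2 + 3·x + 5 in F_7[x], eliminating the leading term at each step:
  leading term x^3: subtract (1)·f(x) = x^3 + x^2 + 3·x + 5, leaving 5·x^2 + 5·x + 5 (coefficients mod 7)
The degree is now < 3, so this is the remainder. Hence a · b ≡ 5·x^2 + 5·x + 5 in F_7[x]/(f).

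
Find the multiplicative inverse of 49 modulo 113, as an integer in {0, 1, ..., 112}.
Apply the extended Euclidean algorithm to (113, 49), tracking rows (r, s, t) with s·113 + t·49 = r. Each division r_prev = q·r_cur + r_new produces the new row as (previous row) − q·(current row):
  row A: (113, 1, 0)   [1·113 + 0·49 = 113]
  row B: (49, 0, 1)   [0·113 + 1·49 = 49]
  113 = 2·49 + 15   → row C = row A − 2·row B = (15, 1, −2)   [check: 1·113 − 2·49 = 15]
  49 = 3·15 + 4   → row D = row B − 3·row C = (4, −3, 7)   [check: −3·113 + 7·49 = 4]
  15 = 3·4 + 3   → row E = row C − 3·row D = (3, 10, −23)   [check: 10·113 − 23·49 = 3]
  4 = 1·3 + 1   → row F = row D − 1·row E = (1, −13, 30)   [check: −13·113 + 30·49 = 1]
  3 = 3·1 + 0   → remainder 0, stop. gcd = 1 (last nonzero row F).
The gcd is 1, so 49 is invertible mod 113. The last nonzero row gives −13·113 + 30·49 = 1, so t = 30. So 49^(−1) ≡ 30 (mod 113). Verify: 49 · 30 = 1470 ≡ 1 (mod 113). ✓

Final answer: 49^(−1) ≡ 30 (mod 113)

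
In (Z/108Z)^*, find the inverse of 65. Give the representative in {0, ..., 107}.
Apply the extended Euclidean algorithm to (108, 65), tracking rows (r, s, t) with s·108 + t·65 = r. Each division r_prev = q·r_cur + r_new produces the new row as (previous row) − q·(current row):
  row A: (108, 1, 0)   [1·108 + 0·65 = 108]
  row B: (65, 0, 1)   [0·108 + 1·65 = 65]
  108 = 1·65 + 43   → row C = row A − 1·row B = (43, 1, −1)   [check: 1·108 − 1·65 = 43]
  65 = 1·43 + 22   → row D = row B − 1·row C = (22, −1, 2)   [check: −1·108 + 2·65 = 22]
  43 = 1·22 + 21   → row E = row C − 1·row D = (21, 2, −3)   [check: 2·108 − 3·65 = 21]
  22 = 1·21 + 1   → row F = row D − 1·row E = (1, −3, 5)   [check: −3·108 + 5·65 = 1]
  21 = 21·1 + 0   → remainder 0, stop. gcd = 1 (last nonzero row F).
The gcd is 1, so 65 is invertible mod 108. The last nonzero row gives −3·108 + 5·65 = 1, so t = 5. So 65^(−1) ≡ 5 (mod 108). Verify: 65 · 5 = 325 ≡ 1 (mod 108). ✓

Final answer: 65^(−1) ≡ 5 (mod 108)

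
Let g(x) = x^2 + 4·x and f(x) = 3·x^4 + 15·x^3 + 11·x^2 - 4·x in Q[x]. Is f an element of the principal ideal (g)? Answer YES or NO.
YES

In Q[x] the ideal (g) consists of all multiples of g, so f ∈ (g) iff g | f, i.e. iff the remainder of f on division by g is 0. Divide f by g (g is monic, so eliminate the leading term of the running remainder at each step):
  leading term 3·x^4: subtract (3·x^2)·g(x) = 3·x^4 + 12·x^3, leaving 3·x^3 + 11·x^2 - 4·x
  leading term 3·x^3: subtract (3·x)·g(x) = 3·x^3 + 12·x^2, leaving -x^2 - 4·x
  leading term -x^2: subtract (-1)·g(x) = -x^2 - 4·x, leaving 0
The remainder is 0, so f(x) = g(x) · h(x) with h(x) = 3·x^2 + 3·x - 1. Hence g | f, i.e. f ∈ (g).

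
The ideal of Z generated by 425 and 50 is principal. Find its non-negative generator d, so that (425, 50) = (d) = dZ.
In the PID Z, (a, b) is generated by gcd(a, b). Compute gcd(425, 50) with the extended Euclidean algorithm, tracking rows (r, s, t) with s·425 + t·50 = r:
  row A: (425, 1, 0)   [1·425 + 0·50 = 425]
  row B: (50, 0, 1)   [0·425 + 1·50 = 50]
  425 = 8·50 + 25   → row C = row A − 8·row B = (25, 1, −8)   [check: 1·425 − 8·50 = 25]
  50 = 2·25 + 0   → remainder 0, stop. gcd = 25 (last nonzero row C).
So gcd(425, 50) = 25, with Bézout identity 1·425 − 8·50 = 25. Containment (⊇): the Bézout identity exhibits 25 as an element of (425, 50), giving (25) ⊆ (425, 50). Containment (⊆): since 25 | 425 and 25 | 50 (425 = 25·17, 50 = 25·2), every Z-linear combination of 425 and 50 is divisible by 25, so (425, 50) ⊆ (25). Therefore (425, 50) = (25), d = 25.

Final answer: (425, 50) = (25); d = 25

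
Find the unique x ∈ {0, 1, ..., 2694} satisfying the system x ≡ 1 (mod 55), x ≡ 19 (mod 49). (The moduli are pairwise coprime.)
The moduli 55, 49 are pairwise coprime, so by the CRT there is a unique solution mod 55·49 = 2695.
Solve by successive substitution. Start with x ≡ 1 (mod 55).
  Combine with x ≡ 19 (mod 49): write x = 1 + 55·t and require 1 + 55·t ≡ 19 (mod 49), i.e. 55·t ≡ 19 − 1 ≡ 18 (mod 49). Since 55^(−1) ≡ 41 (mod 49) (55 ≡ 6 (mod 49)), t ≡ 41·18 ≡ 3 (mod 49). So x ≡ 1 + 55·3 = 166 (mod 2695).
Unique solution in [0, 2695): x = 166.

Final answer: x ≡ 166 (mod 2695); the representative in [0, 2695) is 166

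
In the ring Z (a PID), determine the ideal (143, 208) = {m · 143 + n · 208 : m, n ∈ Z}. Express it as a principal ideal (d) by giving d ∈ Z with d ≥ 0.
In the PID Z, (a, b) is generated by gcd(a, b). Compute gcd(208, 143) with the extended Euclidean algorithm, tracking rows (r, s, t) with s·208 + t·143 = r:
  row A: (208, 1, 0)   [1·208 + 0·143 = 208]
  row B: (143, 0, 1)   [0·208 + 1·143 = 143]
  208 = 1·143 + 65   → row C = row A − 1·row B = (65, 1, −1)   [check: 1·208 − 1·143 = 65]
  143 = 2·65 + 13   → row D = row B − 2·row C = (13, −2, 3)   [check: −2·208 + 3·143 = 13]
  65 = 5·13 + 0   → remainder 0, stop. gcd = 13 (last nonzero row D).
So gcd(143, 208) = 13, with Bézout identity −2·208 + 3·143 = 13. Containment (⊇): the Bézout identity exhibits 13 as an element of (143, 208), giving (13) ⊆ (143, 208). Containment (⊆): since 13 | 143 and 13 | 208 (143 = 13·11, 208 = 13·16), every Z-linear combination of 143 and 208 is divisible by 13, so (143, 208) ⊆ (13). Therefore (143, 208) = (13), d = 13.

Final answer: (143, 208) = (13); d = 13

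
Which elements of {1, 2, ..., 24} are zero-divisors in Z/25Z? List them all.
An element a ∈ Z/25Z (with a ≠ 0) is a zero-divisor iff gcd(a, 25) > 1 (because a is a unit precisely when gcd(a, n) = 1, and in Z/nZ every nonzero, non-unit element is a zero-divisor). Scan a = 1, ..., 24 and keep those with gcd(a, 25) > 1:
  gcd(5, 25) = 5, gcd(10, 25) = 5, gcd(15, 25) = 5, gcd(20, 25) = 5.
All other a ∈ {1, ..., 24} have gcd(a, 25) = 1 and are units. So the nonzero zero-divisors are exactly the 4 values of a appearing in this scan.

Final answer: nonzero zero-divisors of Z/25Z = {5, 10, 15, 20}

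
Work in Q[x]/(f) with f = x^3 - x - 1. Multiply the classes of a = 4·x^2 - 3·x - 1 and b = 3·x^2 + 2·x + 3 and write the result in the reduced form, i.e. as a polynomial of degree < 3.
a · b ≡ 15·x^2 - 4 (mod f(x))

First multiply in Q[x] without reducing: a · b = 12·x^4 - x^3 + 3·x^2 - 11·x - 3. Now divide by f(x) = x^3 - x - 1, eliminating the leading term at each step:
  leading term 12·x^4: subtract (12·x)·f(x) = 12·x^4 - 12·x^2 - 12·x, leaving -x^3 + 15·x^2 + x - 3
  leading term -x^3: subtract (-1)·f(x) = -x^3 + x + 1, leaving 15·x^2 - 4
The degree is now < 3, so this is the remainder. Hence a · b ≡ 15·x^2 - 4 in Q[x]/(f).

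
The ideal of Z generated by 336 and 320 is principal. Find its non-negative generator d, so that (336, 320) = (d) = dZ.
In the PID Z, (a, b) is generated by gcd(a, b). Compute gcd(336, 320) with the extended Euclidean algorithm, tracking rows (r, s, t) with s·336 + t·320 = r:
  row A: (336, 1, 0)   [1·336 + 0·320 = 336]
  row B: (320, 0, 1)   [0·336 + 1·320 = 320]
  336 = 1·320 + 16   → row C = row A − 1·row B = (16, 1, −1)   [check: 1·336 − 1·320 = 16]
  320 = 20·16 + 0   → remainder 0, stop. gcd = 16 (last nonzero row C).
So gcd(336, 320) = 16, with Bézout identity 1·336 − 1·320 = 16. Containment (⊇): the Bézout identity exhibits 16 as an element of (336, 320), giving (16) ⊆ (336, 320). Containment (⊆): since 16 | 336 and 16 | 320 (336 = 16·21, 320 = 16·20), every Z-linear combination of 336 and 320 is divisible by 16, so (336, 320) ⊆ (16). Therefore (336, 320) = (16), d = 16.

Final answer: (336, 320) = (16); d = 16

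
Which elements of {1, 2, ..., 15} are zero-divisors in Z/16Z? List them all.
nonzero zero-divisors of Z/16Z = {2, 4, 6, 8, 10, 12, 14}

An element a ∈ Z/16Z (with a ≠ 0) is a zero-divisor iff gcd(a, 16) > 1 (because a is a unit precisely when gcd(a, n) = 1, and in Z/nZ every nonzero, non-unit element is a zero-divisor). Scan a = 1, ..., 15 and keep those with gcd(a, 16) > 1:
  gcd(2, 16) = 2, gcd(4, 16) = 4, gcd(6, 16) = 2, gcd(8, 16) = 8, gcd(10, 16) = 2, gcd(12, 16) = 4, gcd(14, 16) = 2.
All other a ∈ {1, ..., 15} have gcd(a, 16) = 1 and are units. So the nonzero zero-divisors are exactly the 7 values of a appearing in this scan.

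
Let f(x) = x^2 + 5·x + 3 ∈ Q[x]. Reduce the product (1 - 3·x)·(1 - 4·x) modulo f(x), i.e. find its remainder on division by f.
a · b ≡ -67·x - 35 (mod f(x))

First multiply in Q[x] without reducing: a · b = 12·x^2 - 7·x + 1. Now divide by f(x) = x^2 + 5·x + 3, eliminating the leading term at each step:
  leading term 12·x^2: subtract (12)·f(x) = 12·x^2 + 60·x + 36, leaving -67·x - 35
The degree is now < 2, so this is the remainder. Hence a · b ≡ -67·x - 35 in Q[x]/(f).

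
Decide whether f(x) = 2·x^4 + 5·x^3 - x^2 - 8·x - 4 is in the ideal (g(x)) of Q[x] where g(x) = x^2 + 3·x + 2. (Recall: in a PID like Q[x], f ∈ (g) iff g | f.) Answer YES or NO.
In Q[x] the ideal (g) consists of all multiples of g, so f ∈ (g) iff g | f, i.e. iff the remainder of f on division by g is 0. Divide f by g (g is monic, so eliminate the leading term of the running remainder at each step):
  leading term 2·x^4: subtract (2·x^2)·g(x) = 2·x^4 + 6·x^3 + 4·x^2, leaving -x^3 - 5·x^2 - 8·x - 4
  leading term -x^3: subtract (-x)·g(x) = -x^3 - 3·x^2 - 2·x, leaving -2·x^2 - 6·x - 4
  leading term -2·x^2: subtract (-2)·g(x) = -2·x^2 - 6·x - 4, leaving 0
The remainder is 0, so f(x) = g(x) · h(x) with h(x) = 2·x^2 - x - 2. Hence g | f, i.e. f ∈ (g).

Final answer: YES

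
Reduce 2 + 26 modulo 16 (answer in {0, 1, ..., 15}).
12

Reduce the summands first: 26 ≡ 10 (mod 16), so 2 + 26 ≡ 2 + 10 (mod 16). 2 + 10 = 12; 12 = 0·16 + 12, so (2 + 26) mod 16 = 12.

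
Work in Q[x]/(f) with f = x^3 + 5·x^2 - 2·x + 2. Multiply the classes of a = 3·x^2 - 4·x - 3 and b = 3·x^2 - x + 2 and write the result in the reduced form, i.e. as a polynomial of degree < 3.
a · b ≡ 319·x^2 - 143·x + 114 (mod f(x))

First multiply in Q[x] without reducing: a · b = 9·x^4 - 15·x^3 + x^2 - 5·x - 6. Now divide by f(x) = x^3 + 5·x^2 - 2·x + 2, eliminating the leading term at each step:
  leading term 9·x^4: subtract (9·x)·f(x) = 9·x^4 + 45·x^3 - 18·x^2 + 18·x, leaving -60·x^3 + 19·x^2 - 23·x - 6
  leading term -60·x^3: subtract (-60)·f(x) = -60·x^3 - 300·x^2 + 120·x - 120, leaving 319·x^2 - 143·x + 114
The degree is now < 3, so this is the remainder. Hence a · b ≡ 319·x^2 - 143·x + 114 in Q[x]/(f).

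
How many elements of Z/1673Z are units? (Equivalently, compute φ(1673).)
An element a ∈ Z/1673Z is a unit iff gcd(a, 1673) = 1, so the number of units is φ(1673). φ is multiplicative, with φ(p^e) = p^e − p^(e−1). Factorise 1673 = 7 · 239. Then
  φ(1673) = (7 − 1) · (239 − 1) = 6 · 238 = 1428.

Final answer: Z/1673Z has φ(1673) = 1428 units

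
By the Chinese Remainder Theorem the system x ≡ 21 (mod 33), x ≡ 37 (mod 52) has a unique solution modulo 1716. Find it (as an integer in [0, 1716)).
The moduli 33, 52 are pairwise coprime, so by the CRT there is a unique solution mod 33·52 = 1716.
Solve by successive substitution. Start with x ≡ 21 (mod 33).
  Combine with x ≡ 37 (mod 52): write x = 21 + 33·t and require 21 + 33·t ≡ 37 (mod 52), i.e. 33·t ≡ 37 − 21 ≡ 16 (mod 52). Since 33^(−1) ≡ 41 (mod 52), t ≡ 41·16 ≡ 32 (mod 52). So x ≡ 21 + 33·32 = 1077 (mod 1716).
Unique solution in [0, 1716): x = 1077.

Final answer: x ≡ 1077 (mod 1716); the representative in [0, 1716) is 1077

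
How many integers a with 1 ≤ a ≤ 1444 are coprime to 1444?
684

The number of a ∈ {1, ..., 1444} with gcd(a, 1444) = 1 is by definition Euler's totient φ(1444). φ is multiplicative, with φ(p^e) = p^e − p^(e−1). Factorise 1444 = 2^2 · 19^2. Then
  φ(1444) = (2^2 − 2^1) · (19^2 − 19^1) = 2 · 342 = 684.
So there are 684 such integers.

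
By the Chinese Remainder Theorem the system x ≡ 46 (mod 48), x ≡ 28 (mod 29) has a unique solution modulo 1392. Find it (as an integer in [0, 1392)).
The moduli 48, 29 are pairwise coprime, so by the CRT there is a unique solution mod 48·29 = 1392.
Solve by successive substitution. Start with x ≡ 46 (mod 48).
  Combine with x ≡ 28 (mod 29): write x = 46 + 48·t and require 46 + 48·t ≡ 28 (mod 29), i.e. 48·t ≡ 28 − 46 ≡ 11 (mod 29). Since 48^(−1) ≡ 26 (mod 29) (48 ≡ 19 (mod 29)), t ≡ 26·11 ≡ 25 (mod 29). So x ≡ 46 + 48·25 = 1246 (mod 1392).
Unique solution in [0, 1392): x = 1246.

Final answer: x ≡ 1246 (mod 1392); the representative in [0, 1392) is 1246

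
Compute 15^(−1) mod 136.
Apply the extended Euclidean algorithm to (136, 15), tracking rows (r, s, t) with s·136 + t·15 = r. Each division r_prev = q·r_cur + r_new produces the new row as (previous row) − q·(current row):
  row A: (136, 1, 0)   [1·136 + 0·15 = 136]
  row B: (15, 0, 1)   [0·136 + 1·15 = 15]
  136 = 9·15 + 1   → row C = row A − 9·row B = (1, 1, −9)   [check: 1·136 − 9·15 = 1]
  15 = 15·1 + 0   → remainder 0, stop. gcd = 1 (last nonzero row C).
The gcd is 1, so 15 is invertible mod 136. The last nonzero row gives 1·136 − 9·15 = 1, so t = −9. So 15^(−1) ≡ −9 ≡ 127 (mod 136). Verify: 15 · 127 = 1905 ≡ 1 (mod 136). ✓

Final answer: 15^(−1) ≡ 127 (mod 136)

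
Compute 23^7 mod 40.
7

Use repeated squaring. Binary(7) = 111. Walk through the bits of the exponent 7 left-to-right: at each bit after the leading one, square the running value, then multiply by 23 if the bit is 1 (always reducing mod 40):
  bit 1 = 1 (leading): start with 23.
  bit 2 = 1: square 23^2 = 529 ≡ 9; bit is 1, so multiply 9·23 = 207 ≡ 7 (mod 40).
  bit 3 = 1: square 7^2 = 49 ≡ 9; bit is 1, so multiply 9·23 = 207 ≡ 7 (mod 40).
Final value: 23^7 ≡ 7 (mod 40).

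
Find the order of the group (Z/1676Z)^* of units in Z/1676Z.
(Z/1676Z)^* consists of the classes a with gcd(a, 1676) = 1, so its order is φ(1676). φ is multiplicative, with φ(p^e) = p^e − p^(e−1). Factorise 1676 = 2^2 · 419. Then
  φ(1676) = (2^2 − 2^1) · (419 − 1) = 2 · 418 = 836.
Thus |(Z/1676Z)^*| = 836.

Final answer: |(Z/1676Z)^*| = 836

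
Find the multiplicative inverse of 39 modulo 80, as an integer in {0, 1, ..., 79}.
39^(−1) ≡ 39 (mod 80)

Apply the extended Euclidean algorithm to (80, 39), tracking rows (r, s, t) with s·80 + t·39 = r. Each division r_prev = q·r_cur + r_new produces the new row as (previous row) − q·(current row):
  row A: (80, 1, 0)   [1·80 + 0·39 = 80]
  row B: (39, 0, 1)   [0·80 + 1·39 = 39]
  80 = 2·39 + 2   → row C = row A − 2·row B = (2, 1, −2)   [check: 1·80 − 2·39 = 2]
  39 = 19·2 + 1   → row D = row B − 19·row C = (1, −19, 39)   [check: −19·80 + 39·39 = 1]
  2 = 2·1 + 0   → remainder 0, stop. gcd = 1 (last nonzero row D).
The gcd is 1, so 39 is invertible mod 80. The last nonzero row gives −19·80 + 39·39 = 1, so t = 39. So 39^(−1) ≡ 39 (mod 80). Verify: 39 · 39 = 1521 ≡ 1 (mod 80). ✓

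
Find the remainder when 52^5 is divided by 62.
Use repeated squaring. Binary(5) = 101. Walk through the bits of the exponent 5 left-to-right: at each bit after the leading one, square the running value, then multiply by 52 if the bit is 1 (always reducing mod 62):
  bit 1 = 1 (leading): start with 52.
  bit 2 = 0: square 52^2 = 2704 ≡ 38 (mod 62).
  bit 3 = 1: square 38^2 = 1444 ≡ 18; bit is 1, so multiply 18·52 = 936 ≡ 6 (mod 62).
Final value: 52^5 ≡ 6 (mod 62).

Final answer: 6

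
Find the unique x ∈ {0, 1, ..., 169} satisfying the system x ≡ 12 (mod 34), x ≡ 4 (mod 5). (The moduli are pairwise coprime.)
x ≡ 114 (mod 170); the representative in [0, 170) is 114

The moduli 34, 5 are pairwise coprime, so by the CRT there is a unique solution mod 34·5 = 170.
Solve by successive substitution. Start with x ≡ 12 (mod 34).
  Combine with x ≡ 4 (mod 5): write x = 12 + 34·t and require 12 + 34·t ≡ 4 (mod 5), i.e. 34·t ≡ 4 − 12 ≡ 2 (mod 5). Since 34^(−1) ≡ 4 (mod 5) (34 ≡ 4 (mod 5)), t ≡ 4·2 ≡ 3 (mod 5). So x ≡ 12 + 34·3 = 114 (mod 170).
Unique solution in [0, 170): x = 114.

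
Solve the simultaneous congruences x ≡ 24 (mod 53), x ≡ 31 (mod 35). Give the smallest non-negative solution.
The moduli 53, 35 are pairwise coprime, so by the CRT there is a unique solution mod 53·35 = 1855.
Solve by successive substitution. Start with x ≡ 24 (mod 53).
  Combine with x ≡ 31 (mod 35): write x = 24 + 53·t and require 24 + 53·t ≡ 31 (mod 35), i.e. 53·t ≡ 31 − 24 ≡ 7 (mod 35). Since 53^(−1) ≡ 2 (mod 35) (53 ≡ 18 (mod 35)), t ≡ 2·7 ≡ 14 (mod 35). So x ≡ 24 + 53·14 = 766 (mod 1855).
Unique solution in [0, 1855): x = 766.

Final answer: x ≡ 766 (mod 1855); the representative in [0, 1855) is 766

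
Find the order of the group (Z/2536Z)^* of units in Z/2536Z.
(Z/2536Z)^* consists of the classes a with gcd(a, 2536) = 1, so its order is φ(2536). φ is multiplicative, with φ(p^e) = p^e − p^(e−1). Factorise 2536 = 2^3 · 317. Then
  φ(2536) = (2^3 − 2^2) · (317 − 1) = 4 · 316 = 1264.
Thus |(Z/2536Z)^*| = 1264.

Final answer: |(Z/2536Z)^*| = 1264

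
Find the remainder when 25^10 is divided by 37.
Use repeated squaring. Binary(10) = 1010. Walk through the bits of the exponent 10 left-to-right: at each bit after the leading one, square the running value, then multiply by 25 if the bit is 1 (always reducing mod 37):
  bit 1 = 1 (leading): start with 25.
  bit 2 = 0: square 25^2 = 625 ≡ 33 (mod 37).
  bit 3 = 1: square 33^2 = 1089 ≡ 16; bit is 1, so multiply 16·25 = 400 ≡ 30 (mod 37).
  bit 4 = 0: square 30^2 = 900 ≡ 12 (mod 37).
Final value: 25^10 ≡ 12 (mod 37).

Final answer: 12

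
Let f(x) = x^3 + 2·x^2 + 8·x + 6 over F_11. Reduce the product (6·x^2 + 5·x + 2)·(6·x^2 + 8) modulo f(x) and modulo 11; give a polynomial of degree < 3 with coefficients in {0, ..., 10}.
a · b ≡ 10·x^2 + 6·x + 4 (mod f(x))

Multiply as integer polynomials: a · b = 36·x^4 + 30·x^3 + 60·x^2 + 40·x + 16. Reducing coefficients mod 11: a · b ≡ 3·x^4 + 8·x^3 + 5·x^2 + 7·x + 5. Now divide by f(x) = x^3 + 2·x^2 + 8·x + 6 in F_11[x], eliminating the leading term at each step:
  leading term 3·x^4: subtract (3·x)·f(x) = 3·x^4 + 6·x^3 + 2·x^2 + 7·x, leaving 2·x^3 + 3·x^2 + 5 (coefficients mod 11)
  leading term 2·x^3: subtract (2)·f(x) = 2·x^3 + 4·x^2 + 5·x + 1, leaving 10·x^2 + 6·x + 4 (coefficients mod 11)
The degree is now < 3, so this is the remainder. Hence a · b ≡ 10·x^2 + 6·x + 4 in F_11[x]/(f).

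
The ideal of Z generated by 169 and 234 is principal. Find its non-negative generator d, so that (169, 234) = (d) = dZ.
(169, 234) = (13); d = 13

In the PID Z, (a, b) is generated by gcd(a, b). Compute gcd(234, 169) with the extended Euclidean algorithm, tracking rows (r, s, t) with s·234 + t·169 = r:
  row A: (234, 1, 0)   [1·234 + 0·169 = 234]
  row B: (169, 0, 1)   [0·234 + 1·169 = 169]
  234 = 1·169 + 65   → row C = row A − 1·row B = (65, 1, −1)   [check: 1·234 − 1·169 = 65]
  169 = 2·65 + 39   → row D = row B − 2·row C = (39, −2, 3)   [check: −2·234 + 3·169 = 39]
  65 = 1·39 + 26   → row E = row C − 1·row D = (26, 3, −4)   [check: 3·234 − 4·169 = 26]
  39 = 1·26 + 13   → row F = row D − 1·row E = (13, −5, 7)   [check: −5·234 + 7·169 = 13]
  26 = 2·13 + 0   → remainder 0, stop. gcd = 13 (last nonzero row F).
So gcd(169, 234) = 13, with Bézout identity −5·234 + 7·169 = 13. Containment (⊇): the Bézout identity exhibits 13 as an element of (169, 234), giving (13) ⊆ (169, 234). Containment (⊆): since 13 | 169 and 13 | 234 (169 = 13·13, 234 = 13·18), every Z-linear combination of 169 and 234 is divisible by 13, so (169, 234) ⊆ (13). Therefore (169, 234) = (13), d = 13.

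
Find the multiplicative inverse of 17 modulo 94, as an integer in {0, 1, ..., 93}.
Apply the extended Euclidean algorithm to (94, 17), tracking rows (r, s, t) with s·94 + t·17 = r. Each division r_prev = q·r_cur + r_new produces the new row as (previous row) − q·(current row):
  row A: (94, 1, 0)   [1·94 + 0·17 = 94]
  row B: (17, 0, 1)   [0·94 + 1·17 = 17]
  94 = 5·17 + 9   → row C = row A − 5·row B = (9, 1, −5)   [check: 1·94 − 5·17 = 9]
  17 = 1·9 + 8   → row D = row B − 1·row C = (8, −1, 6)   [check: −1·94 + 6·17 = 8]
  9 = 1·8 + 1   → row E = row C − 1·row D = (1, 2, −11)   [check: 2·94 − 11·17 = 1]
  8 = 8·1 + 0   → remainder 0, stop. gcd = 1 (last nonzero row E).
The gcd is 1, so 17 is invertible mod 94. The last nonzero row gives 2·94 − 11·17 = 1, so t = −11. So 17^(−1) ≡ −11 ≡ 83 (mod 94). Verify: 17 · 83 = 1411 ≡ 1 (mod 94). ✓

Final answer: 17^(−1) ≡ 83 (mod 94)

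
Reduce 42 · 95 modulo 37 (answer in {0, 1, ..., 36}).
Reduce the factors first: 42 ≡ 5, 95 ≡ 21 (mod 37), so 42 · 95 ≡ 5 · 21 (mod 37). 5 · 21 = 105. Dividing by 37: 105 = 2·37 + 31. So (42 · 95) mod 37 = 31.

Final answer: 31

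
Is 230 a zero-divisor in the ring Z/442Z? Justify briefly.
YES

gcd(230, 442) = 2 > 1, so 230 is not a unit in Z/442Z. In Z/nZ every nonzero non-unit is a zero-divisor: explicitly, take b = 442/gcd = 221 ≠ 0 (mod 442); then 230·221 = 50830 = 115·442, i.e. 230·221 ≡ 0 (mod 442). So 230 is a zero-divisor.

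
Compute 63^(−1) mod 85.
Apply the extended Euclidean algorithm to (85, 63), tracking rows (r, s, t) with s·85 + t·63 = r. Each division r_prev = q·r_cur + r_new produces the new row as (previous row) − q·(current row):
  row A: (85, 1, 0)   [1·85 + 0·63 = 85]
  row B: (63, 0, 1)   [0·85 + 1·63 = 63]
  85 = 1·63 + 22   → row C = row A − 1·row B = (22, 1, −1)   [check: 1·85 − 1·63 = 22]
  63 = 2·22 + 19   → row D = row B − 2·row C = (19, −2, 3)   [check: −2·85 + 3·63 = 19]
  22 = 1·19 + 3   → row E = row C − 1·row D = (3, 3, −4)   [check: 3·85 − 4·63 = 3]
  19 = 6·3 + 1   → row F = row D − 6·row E = (1, −20, 27)   [check: −20·85 + 27·63 = 1]
  3 = 3·1 + 0   → remainder 0, stop. gcd = 1 (last nonzero row F).
The gcd is 1, so 63 is invertible mod 85. The last nonzero row gives −20·85 + 27·63 = 1, so t = 27. So 63^(−1) ≡ 27 (mod 85). Verify: 63 · 27 = 1701 ≡ 1 (mod 85). ✓

Final answer: 63^(−1) ≡ 27 (mod 85)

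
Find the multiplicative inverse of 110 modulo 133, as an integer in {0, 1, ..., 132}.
110^(−1) ≡ 52 (mod 133)

Apply the extended Euclidean algorithm to (133, 110), tracking rows (r, s, t) with s·133 + t·110 = r. Each division r_prev = q·r_cur + r_new produces the new row as (previous row) − q·(current row):
  row A: (133, 1, 0)   [1·133 + 0·110 = 133]
  row B: (110, 0, 1)   [0·133 + 1·110 = 110]
  133 = 1·110 + 23   → row C = row A − 1·row B = (23, 1, −1)   [check: 1·133 − 1·110 = 23]
  110 = 4·23 + 18   → row D = row B − 4·row C = (18, −4, 5)   [check: −4·133 + 5·110 = 18]
  23 = 1·18 + 5   → row E = row C − 1·row D = (5, 5, −6)   [check: 5·133 − 6·110 = 5]
  18 = 3·5 + 3   → row F = row D − 3·row E = (3, −19, 23)   [check: −19·133 + 23·110 = 3]
  5 = 1·3 + 2   → row G = row E − 1·row F = (2, 24, −29)   [check: 24·133 − 29·110 = 2]
  3 = 1·2 + 1   → row H = row F − 1·row G = (1, −43, 52)   [check: −43·133 + 52·110 = 1]
  2 = 2·1 + 0   → remainder 0, stop. gcd = 1 (last nonzero row H).
The gcd is 1, so 110 is invertible mod 133. The last nonzero row gives −43·133 + 52·110 = 1, so t = 52. So 110^(−1) ≡ 52 (mod 133). Verify: 110 · 52 = 5720 ≡ 1 (mod 133). ✓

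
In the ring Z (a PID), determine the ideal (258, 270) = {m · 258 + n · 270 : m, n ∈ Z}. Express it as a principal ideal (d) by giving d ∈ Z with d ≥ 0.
(258, 270) = (6); d = 6

In the PID Z, (a, b) is generated by gcd(a, b). Compute gcd(270, 258) with the extended Euclidean algorithm, tracking rows (r, s, t) with s·270 + t·258 = r:
  row A: (270, 1, 0)   [1·270 + 0·258 = 270]
  row B: (258, 0, 1)   [0·270 + 1·258 = 258]
  270 = 1·258 + 12   → row C = row A − 1·row B = (12, 1, −1)   [check: 1·270 − 1·258 = 12]
  258 = 21·12 + 6   → row D = row B − 21·row C = (6, −21, 22)   [check: −21·270 + 22·258 = 6]
  12 = 2·6 + 0   → remainder 0, stop. gcd = 6 (last nonzero row D).
So gcd(258, 270) = 6, with Bézout identity −21·270 + 22·258 = 6. Containment (⊇): the Bézout identity exhibits 6 as an element of (258, 270), giving (6) ⊆ (258, 270). Containment (⊆): since 6 | 258 and 6 | 270 (258 = 6·43, 270 = 6·45), every Z-linear combination of 258 and 270 is divisible by 6, so (258, 270) ⊆ (6). Therefore (258, 270) = (6), d = 6.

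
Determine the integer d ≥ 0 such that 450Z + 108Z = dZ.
(450, 108) = (18); d = 18

In the PID Z, (a, b) is generated by gcd(a, b). Compute gcd(450, 108) with the extended Euclidean algorithm, tracking rows (r, s, t) with s·450 + t·108 = r:
  row A: (450, 1, 0)   [1·450 + 0·108 = 450]
  row B: (108, 0, 1)   [0·450 + 1·108 = 108]
  450 = 4·108 + 18   → row C = row A − 4·row B = (18, 1, −4)   [check: 1·450 − 4·108 = 18]
  108 = 6·18 + 0   → remainder 0, stop. gcd = 18 (last nonzero row C).
So gcd(450, 108) = 18, with Bézout identity 1·450 − 4·108 = 18. Containment (⊇): the Bézout identity exhibits 18 as an element of (450, 108), giving (18) ⊆ (450, 108). Containment (⊆): since 18 | 450 and 18 | 108 (450 = 18·25, 108 = 18·6), every Z-linear combination of 450 and 108 is divisible by 18, so (450, 108) ⊆ (18). Therefore (450, 108) = (18), d = 18.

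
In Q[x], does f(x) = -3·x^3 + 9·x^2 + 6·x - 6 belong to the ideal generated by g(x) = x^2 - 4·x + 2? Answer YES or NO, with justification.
In Q[x] the ideal (g) consists of all multiples of g, so f ∈ (g) iff g | f, i.e. iff the remainder of f on division by g is 0. Divide f by g (g is monic, so eliminate the leading term of the running remainder at each step):
  leading term -3·x^3: subtract (-3·x)·g(x) = -3·x^3 + 12·x^2 - 6·x, leaving -3·x^2 + 12·x - 6
  leading term -3·x^2: subtract (-3)·g(x) = -3·x^2 + 12·x - 6, leaving 0
The remainder is 0, so f(x) = g(x) · h(x) with h(x) = -3·x - 3. Hence g | f, i.e. f ∈ (g).

Final answer: YES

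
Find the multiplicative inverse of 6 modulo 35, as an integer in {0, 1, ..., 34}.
Apply the extended Euclidean algorithm to (35, 6), tracking rows (r, s, t) with s·35 + t·6 = r. Each division r_prev = q·r_cur + r_new produces the new row as (previous row) − q·(current row):
  row A: (35, 1, 0)   [1·35 + 0·6 = 35]
  row B: (6, 0, 1)   [0·35 + 1·6 = 6]
  35 = 5·6 + 5   → row C = row A − 5·row B = (5, 1, −5)   [check: 1·35 − 5·6 = 5]
  6 = 1·5 + 1   → row D = row B − 1·row C = (1, −1, 6)   [check: −1·35 + 6·6 = 1]
  5 = 5·1 + 0   → remainder 0, stop. gcd = 1 (last nonzero row D).
The gcd is 1, so 6 is invertible mod 35. The last nonzero row gives −1·35 + 6·6 = 1, so t = 6. So 6^(−1) ≡ 6 (mod 35). Verify: 6 · 6 = 36 ≡ 1 (mod 35). ✓

Final answer: 6^(−1) ≡ 6 (mod 35)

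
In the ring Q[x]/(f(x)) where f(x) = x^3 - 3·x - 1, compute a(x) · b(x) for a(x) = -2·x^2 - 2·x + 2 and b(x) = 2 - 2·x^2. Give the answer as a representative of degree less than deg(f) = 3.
First multiply in Q[x] without reducing: a · b = 4·x^4 + 4·x^3 - 8·x^2 - 4·x + 4. Now divide by f(x) = x^3 - 3·x - 1, eliminating the leading term at each step:
  leading term 4·x^4: subtract (4·x)·f(x) = 4·x^4 - 12·x^2 - 4·x, leaving 4·x^3 + 4·x^2 + 4
  leading term 4·x^3: subtract (4)·f(x) = 4·x^3 - 12·x - 4, leaving 4·x^2 + 12·x + 8
The degree is now < 3, so this is the remainder. Hence a · b ≡ 4·x^2 + 12·x + 8 in Q[x]/(f).

Final answer: a · b ≡ 4·x^2 + 12·x + 8 (mod f(x))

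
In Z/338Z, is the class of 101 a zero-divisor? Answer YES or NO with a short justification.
gcd(101, 338) = 1, so 101 is a unit in Z/338Z (it has a multiplicative inverse). A unit cannot be a zero-divisor: if 101·b ≡ 0 then multiplying both sides by 101^(−1) gives b ≡ 0. So 101 is not a zero-divisor.

Final answer: NO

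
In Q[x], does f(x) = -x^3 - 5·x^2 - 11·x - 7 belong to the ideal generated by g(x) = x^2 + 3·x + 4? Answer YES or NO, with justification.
NO

In Q[x] the ideal (g) consists of all multiples of g, so f ∈ (g) iff g | f, i.e. iff the remainder of f on division by g is 0. Divide f by g (g is monic, so eliminate the leading term of the running remainder at each step):
  leading term -x^3: subtract (-x)·g(x) = -x^3 - 3·x^2 - 4·x, leaving -2·x^2 - 7·x - 7
  leading term -2·x^2: subtract (-2)·g(x) = -2·x^2 - 6·x - 8, leaving 1 - x
The remainder r(x) = 1 - x ≠ 0 (and deg r < deg g), so g ∤ f, i.e. f ∉ (g).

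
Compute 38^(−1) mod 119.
Apply the extended Euclidean algorithm to (119, 38), tracking rows (r, s, t) with s·119 + t·38 = r. Each division r_prev = q·r_cur + r_new produces the new row as (previous row) − q·(current row):
  row A: (119, 1, 0)   [1·119 + 0·38 = 119]
  row B: (38, 0, 1)   [0·119 + 1·38 = 38]
  119 = 3·38 + 5   → row C = row A − 3·row B = (5, 1, −3)   [check: 1·119 − 3·38 = 5]
  38 = 7·5 + 3   → row D = row B − 7·row C = (3, −7, 22)   [check: −7·119 + 22·38 = 3]
  5 = 1·3 + 2   → row E = row C − 1·row D = (2, 8, −25)   [check: 8·119 − 25·38 = 2]
  3 = 1·2 + 1   → row F = row D − 1·row E = (1, −15, 47)   [check: −15·119 + 47·38 = 1]
  2 = 2·1 + 0   → remainder 0, stop. gcd = 1 (last nonzero row F).
The gcd is 1, so 38 is invertible mod 119. The last nonzero row gives −15·119 + 47·38 = 1, so t = 47. So 38^(−1) ≡ 47 (mod 119). Verify: 38 · 47 = 1786 ≡ 1 (mod 119). ✓

Final answer: 38^(−1) ≡ 47 (mod 119)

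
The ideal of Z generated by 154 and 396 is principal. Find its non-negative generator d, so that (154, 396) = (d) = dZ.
In the PID Z, (a, b) is generated by gcd(a, b). Compute gcd(396, 154) with the extended Euclidean algorithm, tracking rows (r, s, t) with s·396 + t·154 = r:
  row A: (396, 1, 0)   [1·396 + 0·154 = 396]
  row B: (154, 0, 1)   [0·396 + 1·154 = 154]
  396 = 2·154 + 88   → row C = row A − 2·row B = (88, 1, −2)   [check: 1·396 − 2·154 = 88]
  154 = 1·88 + 66   → row D = row B − 1·row C = (66, −1, 3)   [check: −1·396 + 3·154 = 66]
  88 = 1·66 + 22   → row E = row C − 1·row D = (22, 2, −5)   [check: 2·396 − 5·154 = 22]
  66 = 3·22 + 0   → remainder 0, stop. gcd = 22 (last nonzero row E).
So gcd(154, 396) = 22, with Bézout identity 2·396 − 5·154 = 22. Containment (⊇): the Bézout identity exhibits 22 as an element of (154, 396), giving (22) ⊆ (154, 396). Containment (⊆): since 22 | 154 and 22 | 396 (154 = 22·7, 396 = 22·18), every Z-linear combination of 154 and 396 is divisible by 22, so (154, 396) ⊆ (22). Therefore (154, 396) = (22), d = 22.

Final answer: (154, 396) = (22); d = 22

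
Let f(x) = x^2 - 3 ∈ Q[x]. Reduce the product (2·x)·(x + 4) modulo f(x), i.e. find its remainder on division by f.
a · b ≡ 8·x + 6 (mod f(x))

First multiply in Q[x] without reducing: a · b = 2·x^2 + 8·x. Now divide by f(x) = x^2 - 3, eliminating the leading term at each step:
  leading term 2·x^2: subtract (2)·f(x) = 2·x^2 - 6, leaving 8·x + 6
The degree is now < 2, so this is the remainder. Hence a · b ≡ 8·x + 6 in Q[x]/(f).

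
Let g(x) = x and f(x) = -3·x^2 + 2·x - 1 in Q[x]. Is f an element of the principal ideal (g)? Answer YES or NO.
In Q[x] the ideal (g) consists of all multiples of g, so f ∈ (g) iff g | f, i.e. iff the remainder of f on division by g is 0. Divide f by g (g is monic, so eliminate the leading term of the running remainder at each step):
  leading term -3·x^2: subtract (-3·x)·g(x) = -3·x^2, leaving 2·x - 1
  leading term 2·x: subtract (2)·g(x) = 2·x, leaving -1
The remainder r(x) = -1 ≠ 0 (and deg r < deg g), so g ∤ f, i.e. f ∉ (g).

Final answer: NO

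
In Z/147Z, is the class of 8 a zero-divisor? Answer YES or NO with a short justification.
gcd(8, 147) = 1, so 8 is a unit in Z/147Z (it has a multiplicative inverse). A unit cannot be a zero-divisor: if 8·b ≡ 0 then multiplying both sides by 8^(−1) gives b ≡ 0. So 8 is not a zero-divisor.

Final answer: NO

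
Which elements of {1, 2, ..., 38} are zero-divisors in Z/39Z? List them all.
An element a ∈ Z/39Z (with a ≠ 0) is a zero-divisor iff gcd(a, 39) > 1 (because a is a unit precisely when gcd(a, n) = 1, and in Z/nZ every nonzero, non-unit element is a zero-divisor). Scan a = 1, ..., 38 and keep those with gcd(a, 39) > 1:
  gcd(3, 39) = 3, gcd(6, 39) = 3, gcd(9, 39) = 3, gcd(12, 39) = 3, gcd(13, 39) = 13, gcd(15, 39) = 3, gcd(18, 39) = 3, gcd(21, 39) = 3, gcd(24, 39) = 3, gcd(26, 39) = 13, gcd(27, 39) = 3, gcd(30, 39) = 3, gcd(33, 39) = 3, gcd(36, 39) = 3.
All other a ∈ {1, ..., 38} have gcd(a, 39) = 1 and are units. So the nonzero zero-divisors are exactly the 14 values of a appearing in this scan.

Final answer: nonzero zero-divisors of Z/39Z = {3, 6, 9, 12, 13, 15, 18, 21, 24, 26, 27, 30, 33, 36}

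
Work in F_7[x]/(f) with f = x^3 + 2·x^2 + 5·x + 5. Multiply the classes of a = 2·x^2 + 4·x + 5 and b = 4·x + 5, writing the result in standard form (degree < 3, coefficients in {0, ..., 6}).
a · b ≡ 3·x^2 + 6 (mod f(x))

Multiply as integer polynomials: a · b = 8·x^3 + 26·x^2 + 40·x + 25. Reducing coefficients mod 7: a · b ≡ x^3 + 5·x^2 + 5·x + 4. Now divide by f(x) = x^3 + 2·x^2 + 5·x + 5 in F_7[x], eliminating the leading term at each step:
  leading term x^3: subtract (1)·f(x) = x^3 + 2·x^2 + 5·x + 5, leaving 3·x^2 + 6 (coefficients mod 7)
The degree is now < 3, so this is the remainder. Hence a · b ≡ 3·x^2 + 6 in F_7[x]/(f).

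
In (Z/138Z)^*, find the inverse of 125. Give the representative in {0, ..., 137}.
125^(−1) ≡ 53 (mod 138)

Apply the extended Euclidean algorithm to (138, 125), tracking rows (r, s, t) with s·138 + t·125 = r. Each division r_prev = q·r_cur + r_new produces the new row as (previous row) − q·(current row):
  row A: (138, 1, 0)   [1·138 + 0·125 = 138]
  row B: (125, 0, 1)   [0·138 + 1·125 = 125]
  138 = 1·125 + 13   → row C = row A − 1·row B = (13, 1, −1)   [check: 1·138 − 1·125 = 13]
  125 = 9·13 + 8   → row D = row B − 9·row C = (8, −9, 10)   [check: −9·138 + 10·125 = 8]
  13 = 1·8 + 5   → row E = row C − 1·row D = (5, 10, −11)   [check: 10·138 − 11·125 = 5]
  8 = 1·5 + 3   → row F = row D − 1·row E = (3, −19, 21)   [check: −19·138 + 21·125 = 3]
  5 = 1·3 + 2   → row G = row E − 1·row F = (2, 29, −32)   [check: 29·138 − 32·125 = 2]
  3 = 1·2 + 1   → row H = row F − 1·row G = (1, −48, 53)   [check: −48·138 + 53·125 = 1]
  2 = 2·1 + 0   → remainder 0, stop. gcd = 1 (last nonzero row H).
The gcd is 1, so 125 is invertible mod 138. The last nonzero row gives −48·138 + 53·125 = 1, so t = 53. So 125^(−1) ≡ 53 (mod 138). Verify: 125 · 53 = 6625 ≡ 1 (mod 138). ✓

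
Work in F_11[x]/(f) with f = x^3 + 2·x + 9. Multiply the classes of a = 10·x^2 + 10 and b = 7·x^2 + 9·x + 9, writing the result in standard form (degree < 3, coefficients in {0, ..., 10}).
a · b ≡ 9·x^2 + 6·x + 6 (mod f(x))

Multiply as integer polynomials: a · b = 70·x^4 + 90·x^3 + 160·x^2 + 90·x + 90. Reducing coefficients mod 11: a · b ≡ 4·x^4 + 2·x^3 + 6·x^2 + 2·x + 2. Now divide by f(x) = x^3 + 2·x + 9 in F_11[x], eliminating the leading term at each step:
  leading term 4·x^4: subtract (4·x)·f(x) = 4·x^4 + 8·x^2 + 3·x, leaving 2·x^3 + 9·x^2 + 10·x + 2 (coefficients mod 11)
  leading term 2·x^3: subtract (2)·f(x) = 2·x^3 + 4·x + 7, leaving 9·x^2 + 6·x + 6 (coefficients mod 11)
The degree is now < 3, so this is the remainder. Hence a · b ≡ 9·x^2 + 6·x + 6 in F_11[x]/(f).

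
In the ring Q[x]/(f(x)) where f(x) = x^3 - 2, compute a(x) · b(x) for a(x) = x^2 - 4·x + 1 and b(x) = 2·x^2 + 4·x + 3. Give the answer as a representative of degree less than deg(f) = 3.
a · b ≡ -11·x^2 - 4·x - 5 (mod f(x))

First multiply in Q[x] without reducing: a · b = 2·x^4 - 4·x^3 - 11·x^2 - 8·x + 3. Now divide by f(x) = x^3 - 2, eliminating the leading term at each step:
  leading term 2·x^4: subtract (2·x)·f(x) = 2·x^4 - 4·x, leaving -4·x^3 - 11·x^2 - 4·x + 3
  leading term -4·x^3: subtract (-4)·f(x) = 8 - 4·x^3, leaving -11·x^2 - 4·x - 5
The degree is now < 3, so this is the remainder. Hence a · b ≡ -11·x^2 - 4·x - 5 in Q[x]/(f).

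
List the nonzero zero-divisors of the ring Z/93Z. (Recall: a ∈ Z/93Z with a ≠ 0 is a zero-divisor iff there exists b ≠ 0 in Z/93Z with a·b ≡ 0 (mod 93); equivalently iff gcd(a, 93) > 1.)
nonzero zero-divisors of Z/93Z = {3, 6, 9, 12, 15, 18, 21, 24, 27, 30, 31, 33, 36, 39, 42, 45, 48, 51, 54, 57, 60, 62, 63, 66, 69, 72, 75, 78, 81, 84, 87, 90}

An element a ∈ Z/93Z (with a ≠ 0) is a zero-divisor iff gcd(a, 93) > 1 (because a is a unit precisely when gcd(a, n) = 1, and in Z/nZ every nonzero, non-unit element is a zero-divisor). Scan a = 1, ..., 92 and keep those with gcd(a, 93) > 1:
  gcd(3, 93) = 3, gcd(6, 93) = 3, gcd(9, 93) = 3, gcd(12, 93) = 3, gcd(15, 93) = 3, gcd(18, 93) = 3, gcd(21, 93) = 3, gcd(24, 93) = 3, gcd(27, 93) = 3, gcd(30, 93) = 3, gcd(31, 93) = 31, gcd(33, 93) = 3, gcd(36, 93) = 3, gcd(39, 93) = 3, gcd(42, 93) = 3, gcd(45, 93) = 3, gcd(48, 93) = 3, gcd(51, 93) = 3, gcd(54, 93) = 3, gcd(57, 93) = 3, gcd(60, 93) = 3, gcd(62, 93) = 31, gcd(63, 93) = 3, gcd(66, 93) = 3, gcd(69, 93) = 3, gcd(72, 93) = 3, gcd(75, 93) = 3, gcd(78, 93) = 3, gcd(81, 93) = 3, gcd(84, 93) = 3, gcd(87, 93) = 3, gcd(90, 93) = 3.
All other a ∈ {1, ..., 92} have gcd(a, 93) = 1 and are units. So the nonzero zero-divisors are exactly the 32 values of a appearing in this scan.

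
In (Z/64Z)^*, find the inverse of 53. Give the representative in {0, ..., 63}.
53^(−1) ≡ 29 (mod 64)

Apply the extended Euclidean algorithm to (64, 53), tracking rows (r, s, t) with s·64 + t·53 = r. Each division r_prev = q·r_cur + r_new produces the new row as (previous row) − q·(current row):
  row A: (64, 1, 0)   [1·64 + 0·53 = 64]
  row B: (53, 0, 1)   [0·64 + 1·53 = 53]
  64 = 1·53 + 11   → row C = row A − 1·row B = (11, 1, −1)   [check: 1·64 − 1·53 = 11]
  53 = 4·11 + 9   → row D = row B − 4·row C = (9, −4, 5)   [check: −4·64 + 5·53 = 9]
  11 = 1·9 + 2   → row E = row C − 1·row D = (2, 5, −6)   [check: 5·64 − 6·53 = 2]
  9 = 4·2 + 1   → row F = row D − 4·row E = (1, −24, 29)   [check: −24·64 + 29·53 = 1]
  2 = 2·1 + 0   → remainder 0, stop. gcd = 1 (last nonzero row F).
The gcd is 1, so 53 is invertible mod 64. The last nonzero row gives −24·64 + 29·53 = 1, so t = 29. So 53^(−1) ≡ 29 (mod 64). Verify: 53 · 29 = 1537 ≡ 1 (mod 64). ✓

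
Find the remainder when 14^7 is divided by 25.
4

Use repeated squaring. Binary(7) = 111. Walk through the bits of the exponent 7 left-to-right: at each bit after the leading one, square the running value, then multiply by 14 if the bit is 1 (always reducing mod 25):
  bit 1 = 1 (leading): start with 14.
  bit 2 = 1: square 14^2 = 196 ≡ 21; bit is 1, so multiply 21·14 = 294 ≡ 19 (mod 25).
  bit 3 = 1: square 19^2 = 361 ≡ 11; bit is 1, so multiply 11·14 = 154 ≡ 4 (mod 25).
Final value: 14^7 ≡ 4 (mod 25).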